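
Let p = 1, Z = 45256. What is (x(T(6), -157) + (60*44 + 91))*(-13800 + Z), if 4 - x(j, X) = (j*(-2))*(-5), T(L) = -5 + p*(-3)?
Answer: 88548640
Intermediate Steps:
T(L) = -8 (T(L) = -5 + 1*(-3) = -5 - 3 = -8)
x(j, X) = 4 - 10*j (x(j, X) = 4 - j*(-2)*(-5) = 4 - (-2*j)*(-5) = 4 - 10*j)
(x(T(6), -157) + (60*44 + 91))*(-13800 + Z) = ((4 - 10*(-8)) + (60*44 + 91))*(-13800 + 45256) = ((4 + 80) + (2640 + 91))*31456 = (84 + 2731)*31456 = 2815*31456 = 88548640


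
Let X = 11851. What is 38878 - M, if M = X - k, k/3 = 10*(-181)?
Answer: 21597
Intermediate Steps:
k = -5430 (k = 3*(10*(-181)) = 3*(-1810) = -5430)
M = 17281 (M = 11851 - 1*(-5430) = 11851 + 5430 = 17281)
38878 - M = 38878 - 1*17281 = 38878 - 17281 = 21597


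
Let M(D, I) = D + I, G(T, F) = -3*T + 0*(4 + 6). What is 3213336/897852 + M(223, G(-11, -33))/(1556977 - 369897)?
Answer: 39736632802/11102314085 ≈ 3.5791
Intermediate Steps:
G(T, F) = -3*T (G(T, F) = -3*T + 0*10 = -3*T + 0 = -3*T)
3213336/897852 + M(223, G(-11, -33))/(1556977 - 369897) = 3213336/897852 + (223 - 3*(-11))/(1556977 - 369897) = 3213336*(1/897852) + (223 + 33)/1187080 = 267778/74821 + 256*(1/1187080) = 267778/74821 + 32/148385 = 39736632802/11102314085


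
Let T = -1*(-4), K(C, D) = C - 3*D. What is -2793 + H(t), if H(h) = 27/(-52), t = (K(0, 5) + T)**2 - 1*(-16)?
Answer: -145263/52 ≈ -2793.5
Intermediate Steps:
T = 4
t = 137 (t = ((0 - 3*5) + 4)**2 - 1*(-16) = ((0 - 15) + 4)**2 + 16 = (-15 + 4)**2 + 16 = (-11)**2 + 16 = 121 + 16 = 137)
H(h) = -27/52 (H(h) = 27*(-1/52) = -27/52)
-2793 + H(t) = -2793 - 27/52 = -145263/52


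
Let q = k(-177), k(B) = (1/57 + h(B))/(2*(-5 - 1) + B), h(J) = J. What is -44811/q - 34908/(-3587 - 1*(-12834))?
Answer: -343410096765/7175672 ≈ -47858.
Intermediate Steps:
k(B) = (1/57 + B)/(-12 + B) (k(B) = (1/57 + B)/(2*(-5 - 1) + B) = (1/57 + B)/(2*(-6) + B) = (1/57 + B)/(-12 + B))
q = 10088/10773 (q = (1/57 - 177)/(-12 - 177) = -10088/57/(-189) = -1/189*(-10088/57) = 10088/10773 ≈ 0.93641)
-44811/q - 34908/(-3587 - 1*(-12834)) = -44811/10088/10773 - 34908/(-3587 - 1*(-12834)) = -44811*10773/10088 - 34908/(-3587 + 12834) = -37134531/776 - 34908/9247 = -343410096765/7175672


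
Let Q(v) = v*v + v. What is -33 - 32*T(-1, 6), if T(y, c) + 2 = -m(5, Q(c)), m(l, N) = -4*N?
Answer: -5345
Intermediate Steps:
Q(v) = v + v² (Q(v) = v² + v = v + v²)
T(y, c) = -2 + 4*c*(1 + c) (T(y, c) = -2 - (-4)*c*(1 + c) = -2 + 4*c*(1 + c))
-33 - 32*T(-1, 6) = -33 - 32*(-2 + 4*6*(1 + 6)) = -33 - 32*(-2 + 4*6*7) = -33 - 32*(-2 + 168) = -33 - 32*166 = -33 - 5312 = -5345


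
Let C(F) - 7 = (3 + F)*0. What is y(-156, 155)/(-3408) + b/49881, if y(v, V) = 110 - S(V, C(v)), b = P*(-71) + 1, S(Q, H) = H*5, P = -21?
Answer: 447887/56664816 ≈ 0.0079041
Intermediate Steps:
C(F) = 7 (C(F) = 7 + (3 + F)*0 = 7 + 0 = 7)
S(Q, H) = 5*H
b = 1492 (b = -21*(-71) + 1 = 1491 + 1 = 1492)
y(v, V) = 75 (y(v, V) = 110 - 5*7 = 110 - 1*35 = 110 - 35 = 75)
y(-156, 155)/(-3408) + b/49881 = 75/(-3408) + 1492/49881 = 75*(-1/3408) + 1492*(1/49881) = -25/1136 + 1492/49881 = 447887/56664816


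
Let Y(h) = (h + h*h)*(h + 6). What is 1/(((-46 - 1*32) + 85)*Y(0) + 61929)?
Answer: 1/61929 ≈ 1.6148e-5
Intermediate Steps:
Y(h) = (6 + h)*(h + h**2) (Y(h) = (h + h**2)*(6 + h) = (6 + h)*(h + h**2))
1/(((-46 - 1*32) + 85)*Y(0) + 61929) = 1/(((-46 - 1*32) + 85)*(0*(6 + 0**2 + 7*0)) + 61929) = 1/(((-46 - 32) + 85)*(0*(6 + 0 + 0)) + 61929) = 1/((-78 + 85)*(0*6) + 61929) = 1/(7*0 + 61929) = 1/(0 + 61929) = 1/61929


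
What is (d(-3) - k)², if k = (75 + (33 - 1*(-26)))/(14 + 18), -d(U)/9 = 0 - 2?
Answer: 48841/256 ≈ 190.79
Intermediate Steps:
d(U) = 18 (d(U) = -9*(0 - 2) = -9*(-2) = 18)
k = 67/16 (k = (75 + (33 + 26))/32 = (75 + 59)*(1/32) = 134*(1/32) = 67/16 ≈ 4.1875)
(d(-3) - k)² = (18 - 1*67/16)² = (18 - 67/16)² = (221/16)² = 48841/256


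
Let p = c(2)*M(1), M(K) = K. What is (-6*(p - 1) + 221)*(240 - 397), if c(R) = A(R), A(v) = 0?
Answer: -35639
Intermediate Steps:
c(R) = 0
p = 0 (p = 0*1 = 0)
(-6*(p - 1) + 221)*(240 - 397) = (-6*(0 - 1) + 221)*(240 - 397) = (-6*(-1) + 221)*(-157) = (6 + 221)*(-157) = 227*(-157) = -35639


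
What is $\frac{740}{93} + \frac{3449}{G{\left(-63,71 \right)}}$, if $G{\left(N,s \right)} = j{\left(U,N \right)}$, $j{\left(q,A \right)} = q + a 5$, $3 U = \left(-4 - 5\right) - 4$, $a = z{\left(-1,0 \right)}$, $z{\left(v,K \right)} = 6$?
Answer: $\frac{1019251}{7161} \approx 142.33$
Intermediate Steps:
$a = 6$
$U = - \frac{13}{3}$ ($U = \frac{\left(-4 - 5\right) - 4}{3} = \frac{-9 - 4}{3} = \frac{1}{3} \left(-13\right) = - \frac{13}{3} \approx -4.3333$)
$j{\left(q,A \right)} = 30 + q$ ($j{\left(q,A \right)} = q + 6 \cdot 5 = q + 30 = 30 + q$)
$G{\left(N,s \right)} = \frac{77}{3}$ ($G{\left(N,s \right)} = 30 - \frac{13}{3} = \frac{77}{3}$)
$\frac{740}{93} + \frac{3449}{G{\left(-63,71 \right)}} = \frac{740}{93} + \frac{3449}{\frac{77}{3}} = 740 \cdot \frac{1}{93} + 3449 \cdot \frac{3}{77} = \frac{740}{93} + \frac{10347}{77} = \frac{1019251}{7161}$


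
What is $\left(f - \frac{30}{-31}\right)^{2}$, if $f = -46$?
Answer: $\frac{1948816}{961} \approx 2027.9$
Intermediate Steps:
$\left(f - \frac{30}{-31}\right)^{2} = \left(-46 - \frac{30}{-31}\right)^{2} = \left(-46 - - \frac{30}{31}\right)^{2} = \left(-46 + \frac{30}{31}\right)^{2} = \left(- \frac{1396}{31}\right)^{2} = \frac{1948816}{961}$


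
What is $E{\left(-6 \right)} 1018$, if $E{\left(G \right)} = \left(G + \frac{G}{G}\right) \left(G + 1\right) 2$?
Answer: $50900$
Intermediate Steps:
$E{\left(G \right)} = 2 \left(1 + G\right)^{2}$ ($E{\left(G \right)} = \left(G + 1\right) \left(1 + G\right) 2 = \left(1 + G\right) \left(1 + G\right) 2 = \left(1 + G\right)^{2} \cdot 2 = 2 \left(1 + G\right)^{2}$)
$E{\left(-6 \right)} 1018 = \left(2 + 2 \left(-6\right)^{2} + 4 \left(-6\right)\right) 1018 = \left(2 + 2 \cdot 36 - 24\right) 1018 = \left(2 + 72 - 24\right) 1018 = 50 \cdot 1018 = 50900$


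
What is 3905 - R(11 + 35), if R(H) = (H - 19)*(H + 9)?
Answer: 2420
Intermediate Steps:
R(H) = (-19 + H)*(9 + H)
3905 - R(11 + 35) = 3905 - (-171 + (11 + 35)**2 - 10*(11 + 35)) = 3905 - (-171 + 46**2 - 10*46) = 3905 - (-171 + 2116 - 460) = 3905 - 1*1485 = 3905 - 1485 = 2420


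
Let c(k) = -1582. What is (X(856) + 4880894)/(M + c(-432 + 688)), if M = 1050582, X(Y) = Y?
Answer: 19527/4196 ≈ 4.6537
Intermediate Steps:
(X(856) + 4880894)/(M + c(-432 + 688)) = (856 + 4880894)/(1050582 - 1582) = 4881750/1049000 = 4881750*(1/1049000) = 19527/4196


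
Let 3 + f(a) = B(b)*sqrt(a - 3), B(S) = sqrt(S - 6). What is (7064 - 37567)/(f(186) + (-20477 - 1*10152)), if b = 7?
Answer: 934367896/938319241 + 30503*sqrt(183)/938319241 ≈ 0.99623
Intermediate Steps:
B(S) = sqrt(-6 + S)
f(a) = -3 + sqrt(-3 + a) (f(a) = -3 + sqrt(-6 + 7)*sqrt(a - 3) = -3 + sqrt(1)*sqrt(-3 + a) = -3 + 1*sqrt(-3 + a) = -3 + sqrt(-3 + a))
(7064 - 37567)/(f(186) + (-20477 - 1*10152)) = (7064 - 37567)/((-3 + sqrt(-3 + 186)) + (-20477 - 1*10152)) = -30503/((-3 + sqrt(183)) + (-20477 - 10152)) = -30503/((-3 + sqrt(183)) - 30629) = -30503/(-30632 + sqrt(183))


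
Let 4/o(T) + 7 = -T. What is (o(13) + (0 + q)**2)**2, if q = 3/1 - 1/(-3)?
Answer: 241081/2025 ≈ 119.05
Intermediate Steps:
o(T) = 4/(-7 - T)
q = 10/3 (q = 3*1 - 1*(-1/3) = 3 + 1/3 = 10/3 ≈ 3.3333)
(o(13) + (0 + q)**2)**2 = (-4/(7 + 13) + (0 + 10/3)**2)**2 = (-4/20 + (10/3)**2)**2 = (-4*1/20 + 100/9)**2 = (-1/5 + 100/9)**2 = (491/45)**2 = 241081/2025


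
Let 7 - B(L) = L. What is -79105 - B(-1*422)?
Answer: -79534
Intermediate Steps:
B(L) = 7 - L
-79105 - B(-1*422) = -79105 - (7 - (-1)*422) = -79105 - (7 - 1*(-422)) = -79105 - (7 + 422) = -79105 - 1*429 = -79105 - 429 = -79534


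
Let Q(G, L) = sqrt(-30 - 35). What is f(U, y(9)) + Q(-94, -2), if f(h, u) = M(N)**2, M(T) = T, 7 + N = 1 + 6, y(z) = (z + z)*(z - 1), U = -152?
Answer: I*sqrt(65) ≈ 8.0623*I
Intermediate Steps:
y(z) = 2*z*(-1 + z) (y(z) = (2*z)*(-1 + z) = 2*z*(-1 + z))
Q(G, L) = I*sqrt(65) (Q(G, L) = sqrt(-65) = I*sqrt(65))
N = 0 (N = -7 + (1 + 6) = -7 + 7 = 0)
f(h, u) = 0 (f(h, u) = 0**2 = 0)
f(U, y(9)) + Q(-94, -2) = 0 + I*sqrt(65) = I*sqrt(65)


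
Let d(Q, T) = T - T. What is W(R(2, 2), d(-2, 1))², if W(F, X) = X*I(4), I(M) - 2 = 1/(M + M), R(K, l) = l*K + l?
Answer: 0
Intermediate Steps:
R(K, l) = l + K*l (R(K, l) = K*l + l = l + K*l)
d(Q, T) = 0
I(M) = 2 + 1/(2*M) (I(M) = 2 + 1/(M + M) = 2 + 1/(2*M))
W(F, X) = 17*X/8 (W(F, X) = X*(2 + (½)/4) = X*(2 + (½)*(¼)) = X*(2 + ⅛) = X*(17/8) = 17*X/8)
W(R(2, 2), d(-2, 1))² = ((17/8)*0)² = 0² = 0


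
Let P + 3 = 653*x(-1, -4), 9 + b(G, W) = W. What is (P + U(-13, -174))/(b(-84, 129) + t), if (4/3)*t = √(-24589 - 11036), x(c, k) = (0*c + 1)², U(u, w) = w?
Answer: 60928/36735 - 1904*I*√57/7347 ≈ 1.6586 - 1.9566*I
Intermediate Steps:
b(G, W) = -9 + W
x(c, k) = 1 (x(c, k) = (0 + 1)² = 1² = 1)
t = 75*I*√57/4 (t = 3*√(-24589 - 11036)/4 = 3*√(-35625)/4 = 3*(25*I*√57)/4 = 75*I*√57/4 ≈ 141.56*I)
P = 650 (P = -3 + 653*1 = -3 + 653 = 650)
(P + U(-13, -174))/(b(-84, 129) + t) = (650 - 174)/((-9 + 129) + 75*I*√57/4) = 476/(120 + 75*I*√57/4)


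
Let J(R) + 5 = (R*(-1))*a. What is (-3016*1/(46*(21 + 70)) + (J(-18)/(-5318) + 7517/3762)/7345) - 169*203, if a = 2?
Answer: -202916175769129909/5914592238555 ≈ -34308.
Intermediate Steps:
J(R) = -5 - 2*R (J(R) = -5 + (R*(-1))*2 = -5 - R*2 = -5 - 2*R)
(-3016*1/(46*(21 + 70)) + (J(-18)/(-5318) + 7517/3762)/7345) - 169*203 = (-3016*1/(46*(21 + 70)) + ((-5 - 2*(-18))/(-5318) + 7517/3762)/7345) - 169*203 = (-3016/(91*46) + ((-5 + 36)*(-1/5318) + 7517*(1/3762))*(1/7345)) - 34307 = (-3016/4186 + (31*(-1/5318) + 7517/3762)*(1/7345)) - 34307 = (-3016*1/4186 + (-31/5318 + 7517/3762)*(1/7345)) - 34307 = (-116/161 + (9964696/5001579)*(1/7345)) - 34307 = (-116/161 + 9964696/36736597755) - 34307 = -4259841023524/5914592238555 - 34307 = -202916175769129909/5914592238555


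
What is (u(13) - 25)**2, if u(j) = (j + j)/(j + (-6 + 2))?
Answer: 39601/81 ≈ 488.90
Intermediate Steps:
u(j) = 2*j/(-4 + j) (u(j) = (2*j)/(j - 4) = (2*j)/(-4 + j) = 2*j/(-4 + j))
(u(13) - 25)**2 = (2*13/(-4 + 13) - 25)**2 = (2*13/9 - 25)**2 = (2*13*(1/9) - 25)**2 = (26/9 - 25)**2 = (-199/9)**2 = 39601/81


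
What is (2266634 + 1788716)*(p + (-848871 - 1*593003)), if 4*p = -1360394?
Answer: -7226522177875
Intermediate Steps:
p = -680197/2 (p = (1/4)*(-1360394) = -680197/2 ≈ -3.4010e+5)
(2266634 + 1788716)*(p + (-848871 - 1*593003)) = (2266634 + 1788716)*(-680197/2 + (-848871 - 1*593003)) = 4055350*(-680197/2 + (-848871 - 593003)) = 4055350*(-680197/2 - 1441874) = 4055350*(-3563945/2) = -7226522177875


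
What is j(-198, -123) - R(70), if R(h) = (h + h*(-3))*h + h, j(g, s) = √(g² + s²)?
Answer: 9730 + 3*√6037 ≈ 9963.1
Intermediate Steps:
R(h) = h - 2*h² (R(h) = (h - 3*h)*h + h = (-2*h)*h + h = -2*h² + h = h - 2*h²)
j(-198, -123) - R(70) = √((-198)² + (-123)²) - 70*(1 - 2*70) = √(39204 + 15129) - 70*(1 - 140) = √54333 - 70*(-139) = 3*√6037 - 1*(-9730) = 3*√6037 + 9730 = 9730 + 3*√6037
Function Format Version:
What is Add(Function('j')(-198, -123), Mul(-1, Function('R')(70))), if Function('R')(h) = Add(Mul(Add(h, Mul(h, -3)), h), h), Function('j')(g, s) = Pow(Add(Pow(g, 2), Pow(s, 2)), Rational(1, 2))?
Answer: Add(9730, Mul(3, Pow(6037, Rational(1, 2)))) ≈ 9963.1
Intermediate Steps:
Function('R')(h) = Add(h, Mul(-2, Pow(h, 2))) (Function('R')(h) = Add(Mul(Add(h, Mul(-3, h)), h), h) = Add(Mul(Mul(-2, h), h), h) = Add(Mul(-2, Pow(h, 2)), h) = Add(h, Mul(-2, Pow(h, 2))))
Add(Function('j')(-198, -123), Mul(-1, Function('R')(70))) = Add(Pow(Add(Pow(-198, 2), Pow(-123, 2)), Rational(1, 2)), Mul(-1, Mul(70, Add(1, Mul(-2, 70))))) = Add(Pow(Add(39204, 15129), Rational(1, 2)), Mul(-1, Mul(70, Add(1, -140)))) = Add(Pow(54333, Rational(1, 2)), Mul(-1, Mul(70, -139))) = Add(Mul(3, Pow(6037, Rational(1, 2))), Mul(-1, -9730)) = Add(Mul(3, Pow(6037, Rational(1, 2))), 9730) = Add(9730, Mul(3, Pow(6037, Rational(1, 2))))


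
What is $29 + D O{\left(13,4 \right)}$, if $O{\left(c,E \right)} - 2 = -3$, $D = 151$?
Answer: $-122$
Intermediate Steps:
$O{\left(c,E \right)} = -1$ ($O{\left(c,E \right)} = 2 - 3 = -1$)
$29 + D O{\left(13,4 \right)} = 29 + 151 \left(-1\right) = 29 - 151 = -122$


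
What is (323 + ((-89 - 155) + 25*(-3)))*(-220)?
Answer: -880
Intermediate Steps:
(323 + ((-89 - 155) + 25*(-3)))*(-220) = (323 + (-244 - 75))*(-220) = (323 - 319)*(-220) = 4*(-220) = -880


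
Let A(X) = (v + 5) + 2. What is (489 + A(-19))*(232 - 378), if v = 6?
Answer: -73292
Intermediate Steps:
A(X) = 13 (A(X) = (6 + 5) + 2 = 11 + 2 = 13)
(489 + A(-19))*(232 - 378) = (489 + 13)*(232 - 378) = 502*(-146) = -73292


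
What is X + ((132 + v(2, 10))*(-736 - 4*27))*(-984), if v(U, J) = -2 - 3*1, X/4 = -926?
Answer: 105469288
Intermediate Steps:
X = -3704 (X = 4*(-926) = -3704)
v(U, J) = -5 (v(U, J) = -2 - 3 = -5)
X + ((132 + v(2, 10))*(-736 - 4*27))*(-984) = -3704 + ((132 - 5)*(-736 - 4*27))*(-984) = -3704 + (127*(-736 - 108))*(-984) = -3704 + (127*(-844))*(-984) = -3704 - 107188*(-984) = -3704 + 105472992 = 105469288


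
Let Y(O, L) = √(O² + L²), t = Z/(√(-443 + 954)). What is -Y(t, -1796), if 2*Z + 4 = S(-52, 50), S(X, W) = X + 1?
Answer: -√3369105847919/1022 ≈ -1796.0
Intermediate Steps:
S(X, W) = 1 + X
Z = -55/2 (Z = -2 + (1 - 52)/2 = -2 + (½)*(-51) = -2 - 51/2 = -55/2 ≈ -27.500)
t = -55*√511/1022 (t = -55/(2*√(-443 + 954)) = -55*√511/511/2 = -55*√511/1022 ≈ -1.2165)
Y(O, L) = √(L² + O²)
-Y(t, -1796) = -√((-1796)² + (-55*√511/1022)²) = -√(3225616 + 3025/2044) = -√(6593162129/2044) = -√3369105847919/1022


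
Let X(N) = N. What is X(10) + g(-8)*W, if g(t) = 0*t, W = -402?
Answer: 10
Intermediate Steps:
g(t) = 0
X(10) + g(-8)*W = 10 + 0*(-402) = 10 + 0 = 10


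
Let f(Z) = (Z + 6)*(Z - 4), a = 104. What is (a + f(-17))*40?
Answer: 13400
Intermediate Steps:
f(Z) = (-4 + Z)*(6 + Z) (f(Z) = (6 + Z)*(-4 + Z) = (-4 + Z)*(6 + Z))
(a + f(-17))*40 = (104 + (-24 + (-17)² + 2*(-17)))*40 = (104 + (-24 + 289 - 34))*40 = (104 + 231)*40 = 335*40 = 13400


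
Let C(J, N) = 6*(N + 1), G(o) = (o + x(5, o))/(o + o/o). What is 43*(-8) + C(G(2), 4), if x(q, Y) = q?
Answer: -314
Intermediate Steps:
G(o) = (5 + o)/(1 + o) (G(o) = (o + 5)/(o + o/o) = (5 + o)/(o + 1) = (5 + o)/(1 + o))
C(J, N) = 6 + 6*N (C(J, N) = 6*(1 + N) = 6 + 6*N)
43*(-8) + C(G(2), 4) = 43*(-8) + (6 + 6*4) = -344 + (6 + 24) = -344 + 30 = -314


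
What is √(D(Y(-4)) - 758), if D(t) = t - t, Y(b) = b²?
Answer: I*√758 ≈ 27.532*I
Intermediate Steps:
D(t) = 0
√(D(Y(-4)) - 758) = √(0 - 758) = √(-758) = I*√758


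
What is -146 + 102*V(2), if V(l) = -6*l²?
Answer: -2594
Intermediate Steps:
-146 + 102*V(2) = -146 + 102*(-6*2²) = -146 + 102*(-6*4) = -146 + 102*(-24) = -146 - 2448 = -2594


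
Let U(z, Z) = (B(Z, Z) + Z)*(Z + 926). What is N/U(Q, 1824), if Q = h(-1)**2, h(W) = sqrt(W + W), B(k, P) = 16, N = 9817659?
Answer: 9817659/5060000 ≈ 1.9402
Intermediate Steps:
h(W) = sqrt(2)*sqrt(W) (h(W) = sqrt(2*W) = sqrt(2)*sqrt(W))
Q = -2 (Q = (sqrt(2)*sqrt(-1))**2 = (sqrt(2)*I)**2 = (I*sqrt(2))**2 = -2)
U(z, Z) = (16 + Z)*(926 + Z) (U(z, Z) = (16 + Z)*(Z + 926) = (16 + Z)*(926 + Z))
N/U(Q, 1824) = 9817659/(14816 + 1824**2 + 942*1824) = 9817659/(14816 + 3326976 + 1718208) = 9817659/5060000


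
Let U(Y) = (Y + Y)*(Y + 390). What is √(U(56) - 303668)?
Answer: 2*I*√63429 ≈ 503.7*I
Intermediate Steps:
U(Y) = 2*Y*(390 + Y) (U(Y) = (2*Y)*(390 + Y) = 2*Y*(390 + Y))
√(U(56) - 303668) = √(2*56*(390 + 56) - 303668) = √(2*56*446 - 303668) = √(49952 - 303668) = √(-253716) = 2*I*√63429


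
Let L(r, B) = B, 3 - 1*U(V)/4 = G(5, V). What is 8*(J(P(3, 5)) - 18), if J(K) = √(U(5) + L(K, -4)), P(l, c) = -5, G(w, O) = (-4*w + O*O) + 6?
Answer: -144 + 48*I ≈ -144.0 + 48.0*I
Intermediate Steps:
G(w, O) = 6 + O² - 4*w (G(w, O) = (-4*w + O²) + 6 = (O² - 4*w) + 6 = 6 + O² - 4*w)
U(V) = 68 - 4*V² (U(V) = 12 - 4*(6 + V² - 4*5) = 12 - 4*(6 + V² - 20) = 12 - 4*(-14 + V²) = 12 + (56 - 4*V²) = 68 - 4*V²)
J(K) = 6*I (J(K) = √((68 - 4*5²) - 4) = √((68 - 4*25) - 4) = √((68 - 100) - 4) = √(-32 - 4) = √(-36) = 6*I)
8*(J(P(3, 5)) - 18) = 8*(6*I - 18) = 8*(-18 + 6*I) = -144 + 48*I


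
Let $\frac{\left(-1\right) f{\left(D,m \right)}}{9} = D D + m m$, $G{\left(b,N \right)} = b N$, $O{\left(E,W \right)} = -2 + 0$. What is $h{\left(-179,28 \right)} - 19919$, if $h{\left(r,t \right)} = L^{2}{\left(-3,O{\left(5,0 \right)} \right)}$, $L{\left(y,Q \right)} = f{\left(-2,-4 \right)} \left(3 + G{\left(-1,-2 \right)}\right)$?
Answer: $790081$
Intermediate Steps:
$O{\left(E,W \right)} = -2$
$G{\left(b,N \right)} = N b$
$f{\left(D,m \right)} = - 9 D^{2} - 9 m^{2}$ ($f{\left(D,m \right)} = - 9 \left(D D + m m\right) = - 9 \left(D^{2} + m^{2}\right) = - 9 D^{2} - 9 m^{2}$)
$L{\left(y,Q \right)} = -900$ ($L{\left(y,Q \right)} = \left(- 9 \left(-2\right)^{2} - 9 \left(-4\right)^{2}\right) \left(3 - -2\right) = \left(\left(-9\right) 4 - 144\right) \left(3 + 2\right) = \left(-36 - 144\right) 5 = \left(-180\right) 5 = -900$)
$h{\left(r,t \right)} = 810000$ ($h{\left(r,t \right)} = \left(-900\right)^{2} = 810000$)
$h{\left(-179,28 \right)} - 19919 = 810000 - 19919 = 790081$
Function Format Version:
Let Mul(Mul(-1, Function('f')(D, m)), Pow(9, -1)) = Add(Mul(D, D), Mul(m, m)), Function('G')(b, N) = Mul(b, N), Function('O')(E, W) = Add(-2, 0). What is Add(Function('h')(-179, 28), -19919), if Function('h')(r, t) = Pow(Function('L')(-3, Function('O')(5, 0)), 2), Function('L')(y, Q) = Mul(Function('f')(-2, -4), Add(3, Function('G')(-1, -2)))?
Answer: 790081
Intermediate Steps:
Function('O')(E, W) = -2
Function('G')(b, N) = Mul(N, b)
Function('f')(D, m) = Add(Mul(-9, Pow(D, 2)), Mul(-9, Pow(m, 2))) (Function('f')(D, m) = Mul(-9, Add(Mul(D, D), Mul(m, m))) = Mul(-9, Add(Pow(D, 2), Pow(m, 2))) = Add(Mul(-9, Pow(D, 2)), Mul(-9, Pow(m, 2))))
Function('L')(y, Q) = -900 (Function('L')(y, Q) = Mul(Add(Mul(-9, Pow(-2, 2)), Mul(-9, Pow(-4, 2))), Add(3, Mul(-2, -1))) = Mul(Add(Mul(-9, 4), Mul(-9, 16)), Add(3, 2)) = Mul(Add(-36, -144), 5) = Mul(-180, 5) = -900)
Function('h')(r, t) = 810000 (Function('h')(r, t) = Pow(-900, 2) = 810000)
Add(Function('h')(-179, 28), -19919) = Add(810000, -19919) = 790081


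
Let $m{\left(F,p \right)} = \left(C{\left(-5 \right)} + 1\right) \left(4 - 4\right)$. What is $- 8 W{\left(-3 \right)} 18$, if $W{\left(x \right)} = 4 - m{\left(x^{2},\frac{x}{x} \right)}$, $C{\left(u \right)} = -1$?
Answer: $-576$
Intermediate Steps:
$m{\left(F,p \right)} = 0$ ($m{\left(F,p \right)} = \left(-1 + 1\right) \left(4 - 4\right) = 0 \cdot 0 = 0$)
$W{\left(x \right)} = 4$ ($W{\left(x \right)} = 4 - 0 = 4 + 0 = 4$)
$- 8 W{\left(-3 \right)} 18 = \left(-8\right) 4 \cdot 18 = \left(-32\right) 18 = -576$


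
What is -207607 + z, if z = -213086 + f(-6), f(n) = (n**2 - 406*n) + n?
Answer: -418227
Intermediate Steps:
f(n) = n**2 - 405*n
z = -210620 (z = -213086 - 6*(-405 - 6) = -213086 - 6*(-411) = -213086 + 2466 = -210620)
-207607 + z = -207607 - 210620 = -418227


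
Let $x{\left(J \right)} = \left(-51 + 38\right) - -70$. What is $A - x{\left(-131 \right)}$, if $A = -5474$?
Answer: $-5531$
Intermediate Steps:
$x{\left(J \right)} = 57$ ($x{\left(J \right)} = -13 + 70 = 57$)
$A - x{\left(-131 \right)} = -5474 - 57 = -5531$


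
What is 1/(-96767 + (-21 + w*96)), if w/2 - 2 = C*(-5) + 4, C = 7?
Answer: -1/102356 ≈ -9.7698e-6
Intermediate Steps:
w = -58 (w = 4 + 2*(7*(-5) + 4) = 4 + 2*(-35 + 4) = 4 + 2*(-31) = 4 - 62 = -58)
1/(-96767 + (-21 + w*96)) = 1/(-96767 + (-21 - 58*96)) = 1/(-96767 + (-21 - 5568)) = 1/(-96767 - 5589) = 1/(-102356) = -1/102356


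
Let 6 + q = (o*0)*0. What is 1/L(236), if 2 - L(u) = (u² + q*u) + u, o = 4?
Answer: -1/54514 ≈ -1.8344e-5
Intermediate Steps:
q = -6 (q = -6 + (4*0)*0 = -6 + 0*0 = -6 + 0 = -6)
L(u) = 2 - u² + 5*u (L(u) = 2 - ((u² - 6*u) + u) = 2 - (u² - 5*u) = 2 + (-u² + 5*u) = 2 - u² + 5*u)
1/L(236) = 1/(2 - 1*236² + 5*236) = 1/(2 - 1*55696 + 1180) = 1/(2 - 55696 + 1180) = 1/(-54514) = -1/54514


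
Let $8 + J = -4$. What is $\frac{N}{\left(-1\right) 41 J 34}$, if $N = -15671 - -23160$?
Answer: $\frac{7489}{16728} \approx 0.44769$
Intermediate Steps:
$J = -12$ ($J = -8 - 4 = -12$)
$N = 7489$ ($N = -15671 + 23160 = 7489$)
$\frac{N}{\left(-1\right) 41 J 34} = \frac{7489}{\left(-1\right) 41 \left(-12\right) 34} = \frac{7489}{\left(-1\right) \left(\left(-492\right) 34\right)} = \frac{7489}{\left(-1\right) \left(-16728\right)} = \frac{7489}{16728}$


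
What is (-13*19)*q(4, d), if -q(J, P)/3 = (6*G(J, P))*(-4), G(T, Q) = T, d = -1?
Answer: -71136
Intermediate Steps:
q(J, P) = 72*J (q(J, P) = -3*6*J*(-4) = -(-72)*J = 72*J)
(-13*19)*q(4, d) = (-13*19)*(72*4) = -247*288 = -71136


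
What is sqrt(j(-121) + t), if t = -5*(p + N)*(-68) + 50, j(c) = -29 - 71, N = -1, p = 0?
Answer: I*sqrt(390) ≈ 19.748*I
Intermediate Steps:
j(c) = -100
t = -290 (t = -5*(0 - 1)*(-68) + 50 = -5*(-1)*(-68) + 50 = 5*(-68) + 50 = -340 + 50 = -290)
sqrt(j(-121) + t) = sqrt(-100 - 290) = sqrt(-390) = I*sqrt(390)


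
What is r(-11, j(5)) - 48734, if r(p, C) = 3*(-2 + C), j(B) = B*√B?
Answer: -48740 + 15*√5 ≈ -48706.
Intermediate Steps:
j(B) = B^(3/2)
r(p, C) = -6 + 3*C
r(-11, j(5)) - 48734 = (-6 + 3*5^(3/2)) - 48734 = (-6 + 3*(5*√5)) - 48734 = (-6 + 15*√5) - 48734 = -48740 + 15*√5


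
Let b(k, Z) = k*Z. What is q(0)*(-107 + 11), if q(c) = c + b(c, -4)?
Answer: 0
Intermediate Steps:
b(k, Z) = Z*k
q(c) = -3*c (q(c) = c - 4*c = -3*c)
q(0)*(-107 + 11) = (-3*0)*(-107 + 11) = 0*(-96) = 0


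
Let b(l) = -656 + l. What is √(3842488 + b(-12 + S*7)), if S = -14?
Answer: 3*√426858 ≈ 1960.0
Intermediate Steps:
√(3842488 + b(-12 + S*7)) = √(3842488 + (-656 + (-12 - 14*7))) = √(3842488 + (-656 + (-12 - 98))) = √(3842488 + (-656 - 110)) = √(3842488 - 766) = √3841722 = 3*√426858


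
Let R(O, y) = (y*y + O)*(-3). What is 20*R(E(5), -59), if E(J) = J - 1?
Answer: -209100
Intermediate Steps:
E(J) = -1 + J
R(O, y) = -3*O - 3*y² (R(O, y) = (y² + O)*(-3) = (O + y²)*(-3) = -3*O - 3*y²)
20*R(E(5), -59) = 20*(-3*(-1 + 5) - 3*(-59)²) = 20*(-3*4 - 3*3481) = 20*(-12 - 10443) = 20*(-10455) = -209100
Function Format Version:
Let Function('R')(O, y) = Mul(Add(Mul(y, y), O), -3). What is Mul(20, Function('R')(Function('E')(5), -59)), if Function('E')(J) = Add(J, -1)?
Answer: -209100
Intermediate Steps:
Function('E')(J) = Add(-1, J)
Function('R')(O, y) = Add(Mul(-3, O), Mul(-3, Pow(y, 2))) (Function('R')(O, y) = Mul(Add(Pow(y, 2), O), -3) = Mul(Add(O, Pow(y, 2)), -3) = Add(Mul(-3, O), Mul(-3, Pow(y, 2))))
Mul(20, Function('R')(Function('E')(5), -59)) = Mul(20, Add(Mul(-3, Add(-1, 5)), Mul(-3, Pow(-59, 2)))) = Mul(20, Add(Mul(-3, 4), Mul(-3, 3481))) = Mul(20, Add(-12, -10443)) = Mul(20, -10455) = -209100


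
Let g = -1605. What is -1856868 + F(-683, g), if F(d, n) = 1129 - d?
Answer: -1855056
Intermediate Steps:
-1856868 + F(-683, g) = -1856868 + (1129 - 1*(-683)) = -1856868 + (1129 + 683) = -1856868 + 1812 = -1855056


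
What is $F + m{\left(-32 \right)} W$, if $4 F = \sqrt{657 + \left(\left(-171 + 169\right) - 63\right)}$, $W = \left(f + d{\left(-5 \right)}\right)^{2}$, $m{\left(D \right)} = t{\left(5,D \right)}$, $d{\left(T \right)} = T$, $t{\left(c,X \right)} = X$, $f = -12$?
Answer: $-9248 + \sqrt{37} \approx -9241.9$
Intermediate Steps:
$m{\left(D \right)} = D$
$W = 289$ ($W = \left(-12 - 5\right)^{2} = \left(-17\right)^{2} = 289$)
$F = \sqrt{37}$ ($F = \frac{\sqrt{657 + \left(\left(-171 + 169\right) - 63\right)}}{4} = \frac{\sqrt{657 - 65}}{4} = \frac{\sqrt{592}}{4} = \frac{4 \sqrt{37}}{4} = \sqrt{37} \approx 6.0828$)
$F + m{\left(-32 \right)} W = \sqrt{37} - 9248 = -9248 + \sqrt{37}$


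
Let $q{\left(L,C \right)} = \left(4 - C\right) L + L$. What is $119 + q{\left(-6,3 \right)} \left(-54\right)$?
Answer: $767$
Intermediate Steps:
$q{\left(L,C \right)} = L + L \left(4 - C\right)$ ($q{\left(L,C \right)} = L \left(4 - C\right) + L = L + L \left(4 - C\right)$)
$119 + q{\left(-6,3 \right)} \left(-54\right) = 119 + - 6 \left(5 - 3\right) \left(-54\right) = 119 + \left(-6\right) 2 \left(-54\right) = 119 - -648 = 119 + 648 = 767$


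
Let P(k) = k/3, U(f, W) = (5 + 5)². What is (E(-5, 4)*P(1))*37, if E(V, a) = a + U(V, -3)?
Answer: 3848/3 ≈ 1282.7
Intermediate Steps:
U(f, W) = 100 (U(f, W) = 10² = 100)
P(k) = k/3 (P(k) = k*(⅓) = k/3)
E(V, a) = 100 + a (E(V, a) = a + 100 = 100 + a)
(E(-5, 4)*P(1))*37 = ((100 + 4)*((⅓)*1))*37 = (104*(⅓))*37 = (104/3)*37 = 3848/3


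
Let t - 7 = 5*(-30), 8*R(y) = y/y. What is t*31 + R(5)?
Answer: -35463/8 ≈ -4432.9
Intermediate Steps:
R(y) = ⅛ (R(y) = (y/y)/8 = (⅛)*1 = ⅛)
t = -143 (t = 7 + 5*(-30) = 7 - 150 = -143)
t*31 + R(5) = -143*31 + ⅛ = -4433 + ⅛ = -35463/8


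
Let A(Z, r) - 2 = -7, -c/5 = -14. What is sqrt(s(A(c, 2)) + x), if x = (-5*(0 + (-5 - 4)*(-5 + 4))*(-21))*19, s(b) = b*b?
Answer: 2*sqrt(4495) ≈ 134.09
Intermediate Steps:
c = 70 (c = -5*(-14) = 70)
A(Z, r) = -5 (A(Z, r) = 2 - 7 = -5)
s(b) = b**2
x = 17955 (x = (-5*(0 - 9*(-1))*(-21))*19 = (-5*(0 + 9)*(-21))*19 = (-5*9*(-21))*19 = -45*(-21)*19 = 945*19 = 17955)
sqrt(s(A(c, 2)) + x) = sqrt((-5)**2 + 17955) = sqrt(25 + 17955) = sqrt(17980) = 2*sqrt(4495)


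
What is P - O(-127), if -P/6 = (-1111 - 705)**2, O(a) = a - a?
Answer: -19787136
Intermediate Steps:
O(a) = 0
P = -19787136 (P = -6*(-1111 - 705)**2 = -6*(-1816)**2 = -6*3297856 = -19787136)
P - O(-127) = -19787136 - 1*0 = -19787136 + 0 = -19787136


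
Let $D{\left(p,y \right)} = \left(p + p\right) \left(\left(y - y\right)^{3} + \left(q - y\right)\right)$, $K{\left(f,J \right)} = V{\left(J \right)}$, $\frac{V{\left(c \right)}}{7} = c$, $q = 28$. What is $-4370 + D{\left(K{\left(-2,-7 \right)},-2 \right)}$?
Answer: $-7310$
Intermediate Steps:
$V{\left(c \right)} = 7 c$
$K{\left(f,J \right)} = 7 J$
$D{\left(p,y \right)} = 2 p \left(28 - y\right)$ ($D{\left(p,y \right)} = \left(p + p\right) \left(\left(y - y\right)^{3} - \left(-28 + y\right)\right) = 2 p \left(0^{3} - \left(-28 + y\right)\right) = 2 p \left(0 - \left(-28 + y\right)\right) = 2 p \left(28 - y\right)$)
$-4370 + D{\left(K{\left(-2,-7 \right)},-2 \right)} = -4370 + 2 \cdot 7 \left(-7\right) \left(28 - -2\right) = -4370 + 2 \left(-49\right) \left(28 + 2\right) = -4370 + 2 \left(-49\right) 30 = -4370 - 2940 = -7310$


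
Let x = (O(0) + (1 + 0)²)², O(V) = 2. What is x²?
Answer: 81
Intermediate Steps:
x = 9 (x = (2 + (1 + 0)²)² = (2 + 1²)² = (2 + 1)² = 3² = 9)
x² = 9² = 81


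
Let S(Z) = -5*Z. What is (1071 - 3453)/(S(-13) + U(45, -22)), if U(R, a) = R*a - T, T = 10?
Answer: 2382/935 ≈ 2.5476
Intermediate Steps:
U(R, a) = -10 + R*a (U(R, a) = R*a - 1*10 = R*a - 10 = -10 + R*a)
(1071 - 3453)/(S(-13) + U(45, -22)) = (1071 - 3453)/(-5*(-13) + (-10 + 45*(-22))) = -2382/(65 + (-10 - 990)) = -2382/(65 - 1000) = -2382/(-935) = -2382*(-1/935) = 2382/935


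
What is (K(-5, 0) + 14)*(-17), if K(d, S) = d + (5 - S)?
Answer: -238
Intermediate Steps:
K(d, S) = 5 + d - S
(K(-5, 0) + 14)*(-17) = ((5 - 5 - 1*0) + 14)*(-17) = ((5 - 5 + 0) + 14)*(-17) = (0 + 14)*(-17) = 14*(-17) = -238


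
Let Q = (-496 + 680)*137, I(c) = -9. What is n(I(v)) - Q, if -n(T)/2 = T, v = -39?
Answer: -25190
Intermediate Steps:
n(T) = -2*T
Q = 25208 (Q = 184*137 = 25208)
n(I(v)) - Q = -2*(-9) - 1*25208 = 18 - 25208 = -25190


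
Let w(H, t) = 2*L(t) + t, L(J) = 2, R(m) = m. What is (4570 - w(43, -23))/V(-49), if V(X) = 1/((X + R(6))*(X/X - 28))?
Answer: 5327829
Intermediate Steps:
w(H, t) = 4 + t (w(H, t) = 2*2 + t = 4 + t)
V(X) = 1/(-162 - 27*X) (V(X) = 1/((X + 6)*(X/X - 28)) = 1/((6 + X)*(1 - 28)) = 1/((6 + X)*(-27)) = 1/(-162 - 27*X))
(4570 - w(43, -23))/V(-49) = (4570 - (4 - 23))/((-1/(162 + 27*(-49)))) = (4570 - 1*(-19))/((-1/(162 - 1323))) = (4570 + 19)/((-1/(-1161))) = 4589/((-1*(-1/1161))) = 4589/(1/1161) = 4589*1161 = 5327829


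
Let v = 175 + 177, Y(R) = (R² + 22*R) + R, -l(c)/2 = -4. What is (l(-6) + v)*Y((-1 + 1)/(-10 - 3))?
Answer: 0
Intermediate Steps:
l(c) = 8 (l(c) = -2*(-4) = 8)
Y(R) = R² + 23*R
v = 352
(l(-6) + v)*Y((-1 + 1)/(-10 - 3)) = (8 + 352)*(((-1 + 1)/(-10 - 3))*(23 + (-1 + 1)/(-10 - 3))) = 360*((0/(-13))*(23 + 0/(-13))) = 360*((0*(-1/13))*(23 + 0*(-1/13))) = 360*(0*(23 + 0)) = 360*(0*23) = 360*0 = 0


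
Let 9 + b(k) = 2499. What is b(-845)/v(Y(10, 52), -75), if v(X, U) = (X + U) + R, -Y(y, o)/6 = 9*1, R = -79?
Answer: -1245/104 ≈ -11.971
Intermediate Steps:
b(k) = 2490 (b(k) = -9 + 2499 = 2490)
Y(y, o) = -54
v(X, U) = -79 + U + X (v(X, U) = (X + U) - 79 = (U + X) - 79 = -79 + U + X)
b(-845)/v(Y(10, 52), -75) = 2490/(-79 - 75 - 54) = 2490/(-208) = 2490*(-1/208) = -1245/104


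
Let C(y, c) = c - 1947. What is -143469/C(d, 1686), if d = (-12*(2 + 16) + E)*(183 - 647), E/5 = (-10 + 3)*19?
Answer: 15941/29 ≈ 549.69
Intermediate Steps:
E = -665 (E = 5*((-10 + 3)*19) = 5*(-7*19) = 5*(-133) = -665)
d = 408784 (d = (-12*(2 + 16) - 665)*(183 - 647) = (-12*18 - 665)*(-464) = (-216 - 665)*(-464) = -881*(-464) = 408784)
C(y, c) = -1947 + c
-143469/C(d, 1686) = -143469/(-1947 + 1686) = -143469/(-261) = -143469*(-1/261) = 15941/29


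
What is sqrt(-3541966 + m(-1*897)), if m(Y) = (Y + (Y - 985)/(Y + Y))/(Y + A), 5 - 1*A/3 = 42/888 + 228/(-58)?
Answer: I*sqrt(26146045860685512341662)/85917351 ≈ 1882.0*I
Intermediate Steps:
A = 114387/4292 (A = 15 - 3*(42/888 + 228/(-58)) = 15 - 3*(42*(1/888) + 228*(-1/58)) = 15 - 3*(7/148 - 114/29) = 15 - 3*(-16669/4292) = 15 + 50007/4292 = 114387/4292 ≈ 26.651)
m(Y) = (Y + (-985 + Y)/(2*Y))/(114387/4292 + Y) (m(Y) = (Y + (Y - 985)/(Y + Y))/(Y + 114387/4292) = (Y + (-985 + Y)/((2*Y)))/(114387/4292 + Y) = (Y + (-985 + Y)*(1/(2*Y)))/(114387/4292 + Y) = (Y + (-985 + Y)/(2*Y))/(114387/4292 + Y))
sqrt(-3541966 + m(-1*897)) = sqrt(-3541966 + 2146*(-985 - 1*897 + 2*(-1*897)**2)/(((-1*897))*(114387 + 4292*(-1*897)))) = sqrt(-3541966 + 2146*(-985 - 897 + 2*(-897)**2)/(-897*(114387 + 4292*(-897)))) = sqrt(-3541966 + 2146*(-1/897)*(-985 - 897 + 2*804609)/(114387 - 3849924)) = sqrt(-3541966 + 2146*(-1/897)*(-985 - 897 + 1609218)/(-3735537)) = sqrt(-3541966 + 2146*(-1/897)*(-1/3735537)*1607336) = sqrt(-3541966 + 3449343056/3350776689) = sqrt(-11868333656687518/3350776689) = I*sqrt(26146045860685512341662)/85917351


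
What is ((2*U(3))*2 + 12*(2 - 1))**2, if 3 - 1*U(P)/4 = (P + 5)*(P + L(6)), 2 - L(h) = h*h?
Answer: 16224784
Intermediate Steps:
L(h) = 2 - h**2 (L(h) = 2 - h*h = 2 - h**2)
U(P) = 12 - 4*(-34 + P)*(5 + P) (U(P) = 12 - 4*(P + 5)*(P + (2 - 1*6**2)) = 12 - 4*(5 + P)*(P + (2 - 1*36)) = 12 - 4*(5 + P)*(P + (2 - 36)) = 12 - 4*(5 + P)*(P - 34) = 12 - 4*(5 + P)*(-34 + P) = 12 - 4*(-34 + P)*(5 + P))
((2*U(3))*2 + 12*(2 - 1))**2 = ((2*(692 - 4*3**2 + 116*3))*2 + 12*(2 - 1))**2 = ((2*(692 - 4*9 + 348))*2 + 12*1)**2 = ((2*(692 - 36 + 348))*2 + 12)**2 = ((2*1004)*2 + 12)**2 = (2008*2 + 12)**2 = (4016 + 12)**2 = 4028**2 = 16224784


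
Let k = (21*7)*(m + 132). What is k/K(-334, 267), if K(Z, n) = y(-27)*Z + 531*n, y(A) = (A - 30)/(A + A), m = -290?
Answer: -104517/636410 ≈ -0.16423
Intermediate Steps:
y(A) = (-30 + A)/(2*A) (y(A) = (-30 + A)/((2*A)) = (-30 + A)*(1/(2*A)) = (-30 + A)/(2*A))
K(Z, n) = 531*n + 19*Z/18 (K(Z, n) = ((½)*(-30 - 27)/(-27))*Z + 531*n = ((½)*(-1/27)*(-57))*Z + 531*n = 19*Z/18 + 531*n = 531*n + 19*Z/18)
k = -23226 (k = (21*7)*(-290 + 132) = 147*(-158) = -23226)
k/K(-334, 267) = -23226/(531*267 + (19/18)*(-334)) = -23226/(141777 - 3173/9) = -23226/1272820/9 = -23226*9/1272820 = -104517/636410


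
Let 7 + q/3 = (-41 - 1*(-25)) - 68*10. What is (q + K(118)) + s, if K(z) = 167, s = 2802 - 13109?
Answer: -12249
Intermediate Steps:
s = -10307
q = -2109 (q = -21 + 3*((-41 - 1*(-25)) - 68*10) = -21 + 3*((-41 + 25) - 680) = -21 + 3*(-16 - 680) = -21 + 3*(-696) = -21 - 2088 = -2109)
(q + K(118)) + s = (-2109 + 167) - 10307 = -1942 - 10307 = -12249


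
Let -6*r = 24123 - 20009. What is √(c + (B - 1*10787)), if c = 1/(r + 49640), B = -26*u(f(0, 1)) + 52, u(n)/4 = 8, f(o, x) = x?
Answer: I*√249485624034434/146863 ≈ 107.55*I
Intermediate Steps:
u(n) = 32 (u(n) = 4*8 = 32)
r = -2057/3 (r = -(24123 - 20009)/6 = -⅙*4114 = -2057/3 ≈ -685.67)
B = -780 (B = -26*32 + 52 = -832 + 52 = -780)
c = 3/146863 (c = 1/(-2057/3 + 49640) = 1/(146863/3) = 3/146863 ≈ 2.0427e-5)
√(c + (B - 1*10787)) = √(3/146863 + (-780 - 1*10787)) = √(3/146863 + (-780 - 10787)) = √(3/146863 - 11567) = √(-1698764318/146863) = I*√249485624034434/146863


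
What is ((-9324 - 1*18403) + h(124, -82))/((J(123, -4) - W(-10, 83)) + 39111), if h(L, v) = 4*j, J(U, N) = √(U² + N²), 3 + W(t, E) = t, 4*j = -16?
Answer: -1085417132/1530672231 + 27743*√15145/1530672231 ≈ -0.70688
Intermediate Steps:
j = -4 (j = (¼)*(-16) = -4)
W(t, E) = -3 + t
J(U, N) = √(N² + U²)
h(L, v) = -16 (h(L, v) = 4*(-4) = -16)
((-9324 - 1*18403) + h(124, -82))/((J(123, -4) - W(-10, 83)) + 39111) = ((-9324 - 1*18403) - 16)/((√((-4)² + 123²) - (-3 - 10)) + 39111) = ((-9324 - 18403) - 16)/((√(16 + 15129) - 1*(-13)) + 39111) = (-27727 - 16)/((√15145 + 13) + 39111) = -27743/((13 + √15145) + 39111) = -27743/(39124 + √15145)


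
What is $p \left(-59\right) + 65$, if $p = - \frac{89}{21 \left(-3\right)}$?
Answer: $- \frac{1156}{63} \approx -18.349$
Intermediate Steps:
$p = \frac{89}{63}$ ($p = - \frac{89}{-63} = \left(-89\right) \left(- \frac{1}{63}\right) = \frac{89}{63} \approx 1.4127$)
$p \left(-59\right) + 65 = \frac{89}{63} \left(-59\right) + 65 = - \frac{5251}{63} + 65 = - \frac{1156}{63}$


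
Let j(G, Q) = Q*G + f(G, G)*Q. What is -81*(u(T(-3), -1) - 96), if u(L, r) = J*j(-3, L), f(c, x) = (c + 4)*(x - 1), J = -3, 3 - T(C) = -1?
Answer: 972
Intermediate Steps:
T(C) = 4 (T(C) = 3 - 1*(-1) = 3 + 1 = 4)
f(c, x) = (-1 + x)*(4 + c) (f(c, x) = (4 + c)*(-1 + x) = (-1 + x)*(4 + c))
j(G, Q) = G*Q + Q*(-4 + G² + 3*G) (j(G, Q) = Q*G + (-4 - G + 4*G + G*G)*Q = G*Q + (-4 - G + 4*G + G²)*Q = G*Q + (-4 + G² + 3*G)*Q = G*Q + Q*(-4 + G² + 3*G))
u(L, r) = 21*L (u(L, r) = -3*L*(-4 + (-3)² + 4*(-3)) = -3*L*(-4 + 9 - 12) = -3*L*(-7) = -(-21)*L = 21*L)
-81*(u(T(-3), -1) - 96) = -81*(21*4 - 96) = -81*(84 - 96) = -81*(-12) = 972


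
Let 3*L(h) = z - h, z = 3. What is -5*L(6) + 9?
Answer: 14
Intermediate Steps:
L(h) = 1 - h/3 (L(h) = (3 - h)/3 = 1 - h/3)
-5*L(6) + 9 = -5*(1 - ⅓*6) + 9 = -5*(1 - 2) + 9 = -5*(-1) + 9 = 5 + 9 = 14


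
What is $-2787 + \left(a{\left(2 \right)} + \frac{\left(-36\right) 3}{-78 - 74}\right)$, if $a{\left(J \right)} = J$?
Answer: $- \frac{105803}{38} \approx -2784.3$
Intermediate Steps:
$-2787 + \left(a{\left(2 \right)} + \frac{\left(-36\right) 3}{-78 - 74}\right) = -2787 + \left(2 + \frac{\left(-36\right) 3}{-78 - 74}\right) = -2787 + \left(2 + \frac{1}{-152} \left(-108\right)\right) = -2787 + \left(2 - - \frac{27}{38}\right) = -2787 + \left(2 + \frac{27}{38}\right) = -2787 + \frac{103}{38} = - \frac{105803}{38}$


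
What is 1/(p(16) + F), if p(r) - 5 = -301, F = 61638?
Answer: 1/61342 ≈ 1.6302e-5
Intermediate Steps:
p(r) = -296 (p(r) = 5 - 301 = -296)
1/(p(16) + F) = 1/(-296 + 61638) = 1/61342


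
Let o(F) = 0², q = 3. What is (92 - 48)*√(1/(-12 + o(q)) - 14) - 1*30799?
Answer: -30799 + 286*I*√3/3 ≈ -30799.0 + 165.12*I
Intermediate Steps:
o(F) = 0
(92 - 48)*√(1/(-12 + o(q)) - 14) - 1*30799 = (92 - 48)*√(1/(-12 + 0) - 14) - 1*30799 = 44*√(1/(-12) - 14) - 30799 = 44*√(-1/12 - 14) - 30799 = 44*√(-169/12) - 30799 = 44*(13*I*√3/6) - 30799 = 286*I*√3/3 - 30799 = -30799 + 286*I*√3/3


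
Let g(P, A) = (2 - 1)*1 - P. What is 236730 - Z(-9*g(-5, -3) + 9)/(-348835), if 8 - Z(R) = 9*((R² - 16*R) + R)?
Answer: 82579685258/348835 ≈ 2.3673e+5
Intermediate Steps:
g(P, A) = 1 - P (g(P, A) = 1*1 - P = 1 - P)
Z(R) = 8 - 9*R² + 135*R (Z(R) = 8 - 9*((R² - 16*R) + R) = 8 - 9*(R² - 15*R) = 8 - (-135*R + 9*R²) = 8 + (-9*R² + 135*R) = 8 - 9*R² + 135*R)
236730 - Z(-9*g(-5, -3) + 9)/(-348835) = 236730 - (8 - 9*(-9*(1 - 1*(-5)) + 9)² + 135*(-9*(1 - 1*(-5)) + 9))/(-348835) = 236730 - (8 - 9*(-9*(1 + 5) + 9)² + 135*(-9*(1 + 5) + 9))*(-1)/348835 = 236730 - (8 - 9*(-9*6 + 9)² + 135*(-9*6 + 9))*(-1)/348835 = 236730 - (8 - 9*(-54 + 9)² + 135*(-54 + 9))*(-1)/348835 = 236730 - (8 - 9*(-45)² + 135*(-45))*(-1)/348835 = 236730 - (8 - 9*2025 - 6075)*(-1)/348835 = 236730 - (8 - 18225 - 6075)*(-1)/348835 = 236730 - (-24292)*(-1)/348835 = 236730 - 1*24292/348835 = 236730 - 24292/348835 = 82579685258/348835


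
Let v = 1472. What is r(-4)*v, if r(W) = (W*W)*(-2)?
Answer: -47104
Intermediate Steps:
r(W) = -2*W² (r(W) = W²*(-2) = -2*W²)
r(-4)*v = -2*(-4)²*1472 = -2*16*1472 = -32*1472 = -47104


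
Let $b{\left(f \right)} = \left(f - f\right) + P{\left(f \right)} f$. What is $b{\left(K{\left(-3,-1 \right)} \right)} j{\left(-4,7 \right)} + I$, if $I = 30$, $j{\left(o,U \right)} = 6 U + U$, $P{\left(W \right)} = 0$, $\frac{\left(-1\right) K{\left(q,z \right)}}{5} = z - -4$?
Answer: $30$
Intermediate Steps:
$K{\left(q,z \right)} = -20 - 5 z$ ($K{\left(q,z \right)} = - 5 \left(z - -4\right) = - 5 \left(z + 4\right) = - 5 \left(4 + z\right) = -20 - 5 z$)
$j{\left(o,U \right)} = 7 U$
$b{\left(f \right)} = 0$ ($b{\left(f \right)} = \left(f - f\right) + 0 f = 0 + 0 = 0$)
$b{\left(K{\left(-3,-1 \right)} \right)} j{\left(-4,7 \right)} + I = 0 \cdot 7 \cdot 7 + 30 = 0 \cdot 49 + 30 = 0 + 30 = 30$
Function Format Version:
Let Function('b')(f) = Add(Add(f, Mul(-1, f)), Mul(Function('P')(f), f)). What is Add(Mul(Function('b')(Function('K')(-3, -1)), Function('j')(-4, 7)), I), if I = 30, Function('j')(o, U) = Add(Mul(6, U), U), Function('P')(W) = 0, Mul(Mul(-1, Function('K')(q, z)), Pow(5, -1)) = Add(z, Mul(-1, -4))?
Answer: 30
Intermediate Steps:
Function('K')(q, z) = Add(-20, Mul(-5, z)) (Function('K')(q, z) = Mul(-5, Add(z, Mul(-1, -4))) = Mul(-5, Add(z, 4)) = Mul(-5, Add(4, z)) = Add(-20, Mul(-5, z)))
Function('j')(o, U) = Mul(7, U)
Function('b')(f) = 0 (Function('b')(f) = Add(Add(f, Mul(-1, f)), Mul(0, f)) = Add(0, 0) = 0)
Add(Mul(Function('b')(Function('K')(-3, -1)), Function('j')(-4, 7)), I) = Add(Mul(0, Mul(7, 7)), 30) = Add(Mul(0, 49), 30) = Add(0, 30) = 30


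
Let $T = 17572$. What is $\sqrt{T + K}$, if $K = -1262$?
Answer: $\sqrt{16310} \approx 127.71$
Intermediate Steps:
$\sqrt{T + K} = \sqrt{17572 - 1262} = \sqrt{16310}$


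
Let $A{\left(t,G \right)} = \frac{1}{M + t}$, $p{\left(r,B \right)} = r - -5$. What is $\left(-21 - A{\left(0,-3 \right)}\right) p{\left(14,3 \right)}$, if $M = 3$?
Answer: $- \frac{1216}{3} \approx -405.33$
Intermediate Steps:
$p{\left(r,B \right)} = 5 + r$ ($p{\left(r,B \right)} = r + 5 = 5 + r$)
$A{\left(t,G \right)} = \frac{1}{3 + t}$
$\left(-21 - A{\left(0,-3 \right)}\right) p{\left(14,3 \right)} = \left(-21 - \frac{1}{3 + 0}\right) \left(5 + 14\right) = \left(-21 - \frac{1}{3}\right) 19 = \left(- \frac{64}{3}\right) 19 = - \frac{1216}{3}$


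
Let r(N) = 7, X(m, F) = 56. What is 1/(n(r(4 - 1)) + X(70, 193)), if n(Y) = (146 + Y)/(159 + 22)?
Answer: 181/10289 ≈ 0.017592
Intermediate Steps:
n(Y) = 146/181 + Y/181 (n(Y) = (146 + Y)/181 = (146 + Y)*(1/181) = 146/181 + Y/181)
1/(n(r(4 - 1)) + X(70, 193)) = 1/((146/181 + (1/181)*7) + 56) = 1/((146/181 + 7/181) + 56) = 1/(153/181 + 56) = 1/(10289/181) = 181/10289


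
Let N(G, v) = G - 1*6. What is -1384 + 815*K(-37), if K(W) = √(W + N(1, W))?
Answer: -1384 + 815*I*√42 ≈ -1384.0 + 5281.8*I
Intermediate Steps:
N(G, v) = -6 + G (N(G, v) = G - 6 = -6 + G)
K(W) = √(-5 + W) (K(W) = √(W + (-6 + 1)) = √(W - 5) = √(-5 + W))
-1384 + 815*K(-37) = -1384 + 815*√(-5 - 37) = -1384 + 815*√(-42) = -1384 + 815*(I*√42) = -1384 + 815*I*√42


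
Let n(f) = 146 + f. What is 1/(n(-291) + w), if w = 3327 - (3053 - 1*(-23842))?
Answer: -1/23713 ≈ -4.2171e-5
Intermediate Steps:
w = -23568 (w = 3327 - (3053 + 23842) = 3327 - 1*26895 = 3327 - 26895 = -23568)
1/(n(-291) + w) = 1/((146 - 291) - 23568) = 1/(-145 - 23568) = 1/(-23713) = -1/23713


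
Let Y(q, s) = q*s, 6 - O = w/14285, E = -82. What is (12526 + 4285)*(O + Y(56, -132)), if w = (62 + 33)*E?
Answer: -354716201884/2857 ≈ -1.2416e+8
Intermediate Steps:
w = -7790 (w = (62 + 33)*(-82) = 95*(-82) = -7790)
O = 18700/2857 (O = 6 - (-7790)/14285 = 6 - 1*(-1558/2857) = 6 + 1558/2857 = 18700/2857 ≈ 6.5453)
(12526 + 4285)*(O + Y(56, -132)) = (12526 + 4285)*(18700/2857 + 56*(-132)) = 16811*(18700/2857 - 7392) = 16811*(-21100244/2857) = -354716201884/2857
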